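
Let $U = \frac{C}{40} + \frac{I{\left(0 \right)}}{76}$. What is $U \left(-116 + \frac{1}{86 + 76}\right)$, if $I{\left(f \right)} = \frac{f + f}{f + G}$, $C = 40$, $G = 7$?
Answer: $- \frac{18791}{162} \approx -115.99$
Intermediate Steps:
$I{\left(f \right)} = \frac{2 f}{7 + f}$ ($I{\left(f \right)} = \frac{f + f}{f + 7} = \frac{2 f}{7 + f}$)
$U = 1$ ($U = \frac{40}{40} + \frac{2 \cdot 0 \frac{1}{7 + 0}}{76} = 40 \cdot \frac{1}{40} + 2 \cdot 0 \cdot \frac{1}{7} \cdot \frac{1}{76} = 1 + 2 \cdot 0 \cdot \frac{1}{7} \cdot \frac{1}{76} = 1 + 0 \cdot \frac{1}{76} = 1 + 0 = 1$)
$U \left(-116 + \frac{1}{86 + 76}\right) = 1 \left(-116 + \frac{1}{86 + 76}\right) = 1 \left(-116 + \frac{1}{162}\right) = 1 \left(- \frac{18791}{162}\right) = - \frac{18791}{162}$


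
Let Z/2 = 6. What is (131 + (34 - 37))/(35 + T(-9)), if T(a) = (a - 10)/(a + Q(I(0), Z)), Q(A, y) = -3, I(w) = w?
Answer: 1536/439 ≈ 3.4989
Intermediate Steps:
Z = 12 (Z = 2*6 = 12)
T(a) = (-10 + a)/(-3 + a) (T(a) = (a - 10)/(a - 3) = (-10 + a)/(-3 + a))
(131 + (34 - 37))/(35 + T(-9)) = (131 + (34 - 37))/(35 + (-10 - 9)/(-3 - 9)) = (131 - 3)/(35 - 19/(-12)) = 128/(35 - 1/12*(-19)) = 128/(35 + 19/12) = 128/(439/12) = 128*(12/439) = 1536/439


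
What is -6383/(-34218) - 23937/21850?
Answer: -169901929/186915825 ≈ -0.90898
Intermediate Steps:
-6383/(-34218) - 23937/21850 = -6383*(-1/34218) - 23937*1/21850 = 6383/34218 - 23937/21850 = -169901929/186915825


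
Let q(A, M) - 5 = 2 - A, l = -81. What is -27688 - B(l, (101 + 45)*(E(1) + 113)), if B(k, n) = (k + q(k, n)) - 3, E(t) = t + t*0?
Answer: -27692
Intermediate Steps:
E(t) = t (E(t) = t + 0 = t)
q(A, M) = 7 - A (q(A, M) = 5 + (2 - A) = 7 - A)
B(k, n) = 4 (B(k, n) = (k + (7 - k)) - 3 = 7 - 3 = 4)
-27688 - B(l, (101 + 45)*(E(1) + 113)) = -27688 - 1*4 = -27688 - 4 = -27692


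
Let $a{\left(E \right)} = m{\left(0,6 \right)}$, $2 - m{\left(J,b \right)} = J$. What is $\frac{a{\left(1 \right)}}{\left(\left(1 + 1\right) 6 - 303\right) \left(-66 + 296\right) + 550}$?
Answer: $- \frac{1}{33190} \approx -3.013 \cdot 10^{-5}$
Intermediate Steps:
$m{\left(J,b \right)} = 2 - J$
$a{\left(E \right)} = 2$ ($a{\left(E \right)} = 2 - 0 = 2 + 0 = 2$)
$\frac{a{\left(1 \right)}}{\left(\left(1 + 1\right) 6 - 303\right) \left(-66 + 296\right) + 550} = \frac{1}{\left(\left(1 + 1\right) 6 - 303\right) \left(-66 + 296\right) + 550} \cdot 2 = \frac{1}{\left(2 \cdot 6 - 303\right) 230 + 550} \cdot 2 = \frac{1}{\left(12 - 303\right) 230 + 550} \cdot 2 = \frac{1}{\left(-291\right) 230 + 550} \cdot 2 = \frac{1}{-66930 + 550} \cdot 2 = \frac{1}{-66380} \cdot 2 = \left(- \frac{1}{66380}\right) 2 = - \frac{1}{33190}$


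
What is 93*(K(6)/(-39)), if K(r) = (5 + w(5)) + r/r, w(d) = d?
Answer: -341/13 ≈ -26.231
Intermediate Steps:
K(r) = 11 (K(r) = (5 + 5) + r/r = 10 + 1 = 11)
93*(K(6)/(-39)) = 93*(11/(-39)) = 93*(11*(-1/39)) = 93*(-11/39) = -341/13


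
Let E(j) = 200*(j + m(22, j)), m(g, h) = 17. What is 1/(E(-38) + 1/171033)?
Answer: -171033/718338599 ≈ -0.00023810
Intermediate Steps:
E(j) = 3400 + 200*j (E(j) = 200*(j + 17) = 200*(17 + j) = 3400 + 200*j)
1/(E(-38) + 1/171033) = 1/((3400 + 200*(-38)) + 1/171033) = 1/((3400 - 7600) + 1/171033) = 1/(-4200 + 1/171033) = 1/(-718338599/171033) = -171033/718338599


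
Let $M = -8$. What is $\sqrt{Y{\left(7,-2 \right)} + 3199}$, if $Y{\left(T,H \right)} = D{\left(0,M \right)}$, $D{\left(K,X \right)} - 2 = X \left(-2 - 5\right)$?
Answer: $\sqrt{3257} \approx 57.07$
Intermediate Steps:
$D{\left(K,X \right)} = 2 - 7 X$ ($D{\left(K,X \right)} = 2 + X \left(-2 - 5\right) = 2 + X \left(-7\right) = 2 - 7 X$)
$Y{\left(T,H \right)} = 58$ ($Y{\left(T,H \right)} = 2 - -56 = 2 + 56 = 58$)
$\sqrt{Y{\left(7,-2 \right)} + 3199} = \sqrt{58 + 3199} = \sqrt{3257}$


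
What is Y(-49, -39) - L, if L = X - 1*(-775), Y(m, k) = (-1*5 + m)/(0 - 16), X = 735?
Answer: -12053/8 ≈ -1506.6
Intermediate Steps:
Y(m, k) = 5/16 - m/16 (Y(m, k) = (-5 + m)/(-16) = (-5 + m)*(-1/16) = 5/16 - m/16)
L = 1510 (L = 735 - 1*(-775) = 735 + 775 = 1510)
Y(-49, -39) - L = (5/16 - 1/16*(-49)) - 1*1510 = (5/16 + 49/16) - 1510 = 27/8 - 1510 = -12053/8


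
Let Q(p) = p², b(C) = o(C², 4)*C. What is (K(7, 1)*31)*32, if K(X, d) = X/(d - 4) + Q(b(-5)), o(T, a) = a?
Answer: 1183456/3 ≈ 3.9449e+5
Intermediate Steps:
b(C) = 4*C
K(X, d) = 400 + X/(-4 + d) (K(X, d) = X/(d - 4) + (4*(-5))² = X/(-4 + d) + (-20)² = X/(-4 + d) + 400 = 400 + X/(-4 + d))
(K(7, 1)*31)*32 = (((-1600 + 7 + 400*1)/(-4 + 1))*31)*32 = (((-1600 + 7 + 400)/(-3))*31)*32 = (-⅓*(-1193)*31)*32 = ((1193/3)*31)*32 = (36983/3)*32 = 1183456/3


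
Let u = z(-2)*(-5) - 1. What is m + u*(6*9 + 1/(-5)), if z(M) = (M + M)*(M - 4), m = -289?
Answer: -33994/5 ≈ -6798.8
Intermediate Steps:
z(M) = 2*M*(-4 + M) (z(M) = (2*M)*(-4 + M) = 2*M*(-4 + M))
u = -121 (u = (2*(-2)*(-4 - 2))*(-5) - 1 = (2*(-2)*(-6))*(-5) - 1 = 24*(-5) - 1 = -120 - 1 = -121)
m + u*(6*9 + 1/(-5)) = -289 - 121*(6*9 + 1/(-5)) = -289 - 121*(54 - ⅕) = -289 - 121*269/5 = -289 - 32549/5 = -33994/5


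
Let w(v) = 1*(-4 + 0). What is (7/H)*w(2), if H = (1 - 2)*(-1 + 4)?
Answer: 28/3 ≈ 9.3333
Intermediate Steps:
w(v) = -4 (w(v) = 1*(-4) = -4)
H = -3 (H = -1*3 = -3)
(7/H)*w(2) = (7/(-3))*(-4) = (7*(-⅓))*(-4) = -7/3*(-4) = 28/3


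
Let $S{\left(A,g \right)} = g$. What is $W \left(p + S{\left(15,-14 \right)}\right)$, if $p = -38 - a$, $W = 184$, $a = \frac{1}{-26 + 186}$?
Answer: $- \frac{191383}{20} \approx -9569.2$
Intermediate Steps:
$a = \frac{1}{160} \approx 0.00625$
$p = - \frac{6081}{160}$ ($p = -38 - \frac{1}{160} = - \frac{6081}{160} \approx -38.006$)
$W \left(p + S{\left(15,-14 \right)}\right) = 184 \left(- \frac{6081}{160} - 14\right) = 184 \left(- \frac{8321}{160}\right) = - \frac{191383}{20}$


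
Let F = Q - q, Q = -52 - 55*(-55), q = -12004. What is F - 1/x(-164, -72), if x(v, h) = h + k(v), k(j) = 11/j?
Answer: 177013327/11819 ≈ 14977.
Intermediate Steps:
x(v, h) = h + 11/v
Q = 2973 (Q = -52 + 3025 = 2973)
F = 14977 (F = 2973 - 1*(-12004) = 2973 + 12004 = 14977)
F - 1/x(-164, -72) = 14977 - 1/(-72 + 11/(-164)) = 14977 - 1/(-72 + 11*(-1/164)) = 14977 - 1/(-72 - 11/164) = 14977 - 1/(-11819/164) = 14977 - 1*(-164/11819) = 14977 + 164/11819 = 177013327/11819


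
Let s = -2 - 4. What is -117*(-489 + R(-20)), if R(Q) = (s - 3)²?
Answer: 47736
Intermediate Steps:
s = -6
R(Q) = 81 (R(Q) = (-6 - 3)² = (-9)² = 81)
-117*(-489 + R(-20)) = -117*(-489 + 81) = -117*(-408) = 47736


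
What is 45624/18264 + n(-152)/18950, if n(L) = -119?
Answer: 35933391/14420950 ≈ 2.4917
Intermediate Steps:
45624/18264 + n(-152)/18950 = 45624/18264 - 119/18950 = 45624*(1/18264) - 119*1/18950 = 1901/761 - 119/18950 = 35933391/14420950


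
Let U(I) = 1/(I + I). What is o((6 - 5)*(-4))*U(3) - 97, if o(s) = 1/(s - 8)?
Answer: -6985/72 ≈ -97.014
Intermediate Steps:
U(I) = 1/(2*I)
o(s) = 1/(-8 + s)
o((6 - 5)*(-4))*U(3) - 97 = ((½)/3)/(-8 + (6 - 5)*(-4)) - 97 = ((½)*(⅓))/(-8 + 1*(-4)) - 97 = (⅙)/(-8 - 4) - 97 = (⅙)/(-12) - 97 = -1/12*⅙ - 97 = -1/72 - 97 = -6985/72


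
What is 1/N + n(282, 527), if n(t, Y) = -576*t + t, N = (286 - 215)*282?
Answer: -3246567299/20022 ≈ -1.6215e+5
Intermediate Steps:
N = 20022 (N = 71*282 = 20022)
n(t, Y) = -575*t
1/N + n(282, 527) = 1/20022 - 575*282 = 1/20022 - 162150 = -3246567299/20022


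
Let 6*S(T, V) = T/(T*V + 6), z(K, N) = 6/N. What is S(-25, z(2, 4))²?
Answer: 625/35721 ≈ 0.017497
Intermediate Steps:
S(T, V) = T/(6*(6 + T*V)) (S(T, V) = (T/(T*V + 6))/6 = (T/(6 + T*V))/6 = T/(6*(6 + T*V)))
S(-25, z(2, 4))² = ((⅙)*(-25)/(6 - 150/4))² = ((⅙)*(-25)/(6 - 25*3/2))² = ((⅙)*(-25)/(6 - 75/2))² = ((⅙)*(-25)/(-63/2))² = ((⅙)*(-25)*(-2/63))² = (25/189)² = 625/35721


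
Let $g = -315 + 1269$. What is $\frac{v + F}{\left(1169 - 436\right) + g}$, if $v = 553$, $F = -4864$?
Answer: $- \frac{4311}{1687} \approx -2.5554$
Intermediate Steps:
$g = 954$
$\frac{v + F}{\left(1169 - 436\right) + g} = \frac{553 - 4864}{\left(1169 - 436\right) + 954} = - \frac{4311}{\left(1169 - 436\right) + 954} = - \frac{4311}{733 + 954} = - \frac{4311}{1687}$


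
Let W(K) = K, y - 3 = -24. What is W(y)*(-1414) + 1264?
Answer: 30958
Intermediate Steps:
y = -21 (y = 3 - 24 = -21)
W(y)*(-1414) + 1264 = -21*(-1414) + 1264 = 29694 + 1264 = 30958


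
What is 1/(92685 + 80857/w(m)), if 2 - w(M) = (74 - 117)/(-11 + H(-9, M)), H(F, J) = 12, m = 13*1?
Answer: 45/4251682 ≈ 1.0584e-5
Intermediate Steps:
m = 13
w(M) = 45 (w(M) = 2 - (74 - 117)/(-11 + 12) = 2 - (-43)/1 = 2 - (-43) = 2 - 1*(-43) = 2 + 43 = 45)
1/(92685 + 80857/w(m)) = 1/(92685 + 80857/45) = 1/(4251682/45) = 45/4251682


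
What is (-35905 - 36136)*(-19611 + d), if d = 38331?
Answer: -1348607520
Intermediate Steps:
(-35905 - 36136)*(-19611 + d) = (-35905 - 36136)*(-19611 + 38331) = -72041*18720 = -1348607520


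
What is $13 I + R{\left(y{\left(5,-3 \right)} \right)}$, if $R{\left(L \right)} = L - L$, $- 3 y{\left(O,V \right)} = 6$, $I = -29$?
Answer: $-377$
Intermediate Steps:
$y{\left(O,V \right)} = -2$ ($y{\left(O,V \right)} = \left(- \frac{1}{3}\right) 6 = -2$)
$R{\left(L \right)} = 0$
$13 I + R{\left(y{\left(5,-3 \right)} \right)} = 13 \left(-29\right) + 0 = -377 + 0 = -377$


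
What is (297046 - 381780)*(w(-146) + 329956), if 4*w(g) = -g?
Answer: -27961584495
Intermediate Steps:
w(g) = -g/4 (w(g) = (-g)/4 = -g/4)
(297046 - 381780)*(w(-146) + 329956) = (297046 - 381780)*(-¼*(-146) + 329956) = -84734*(73/2 + 329956) = -84734*659985/2 = -27961584495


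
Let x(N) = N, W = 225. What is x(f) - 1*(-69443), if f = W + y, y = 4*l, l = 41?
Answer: 69832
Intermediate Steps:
y = 164 (y = 4*41 = 164)
f = 389 (f = 225 + 164 = 389)
x(f) - 1*(-69443) = 389 - 1*(-69443) = 389 + 69443 = 69832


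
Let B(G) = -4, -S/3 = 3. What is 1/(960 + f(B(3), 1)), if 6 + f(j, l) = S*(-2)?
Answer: 1/972 ≈ 0.0010288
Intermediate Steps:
S = -9 (S = -3*3 = -9)
f(j, l) = 12 (f(j, l) = -6 - 9*(-2) = -6 + 18 = 12)
1/(960 + f(B(3), 1)) = 1/(960 + 12) = 1/972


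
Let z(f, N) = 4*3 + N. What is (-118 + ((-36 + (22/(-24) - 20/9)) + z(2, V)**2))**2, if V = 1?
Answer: 182329/1296 ≈ 140.69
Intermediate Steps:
z(f, N) = 12 + N
(-118 + ((-36 + (22/(-24) - 20/9)) + z(2, V)**2))**2 = (-118 + ((-36 + (22/(-24) - 20/9)) + (12 + 1)**2))**2 = (-118 + ((-36 + (22*(-1/24) - 20*1/9)) + 13**2))**2 = (-118 + ((-36 + (-11/12 - 20/9)) + 169))**2 = (-118 + ((-36 - 113/36) + 169))**2 = (-118 + (-1409/36 + 169))**2 = (-118 + 4675/36)**2 = (427/36)**2 = 182329/1296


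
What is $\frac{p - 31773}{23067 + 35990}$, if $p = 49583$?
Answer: $\frac{17810}{59057} \approx 0.30157$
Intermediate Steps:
$\frac{p - 31773}{23067 + 35990} = \frac{49583 - 31773}{23067 + 35990} = \frac{17810}{59057}$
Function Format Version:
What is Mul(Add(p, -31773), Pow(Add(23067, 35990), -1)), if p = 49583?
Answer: Rational(17810, 59057) ≈ 0.30157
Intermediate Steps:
Mul(Add(p, -31773), Pow(Add(23067, 35990), -1)) = Mul(Add(49583, -31773), Pow(Add(23067, 35990), -1)) = Mul(17810, Pow(59057, -1)) = Mul(17810, Rational(1, 59057)) = Rational(17810, 59057)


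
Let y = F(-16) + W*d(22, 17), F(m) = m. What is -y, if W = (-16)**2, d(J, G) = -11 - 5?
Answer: 4112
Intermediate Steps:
d(J, G) = -16
W = 256
y = -4112 (y = -16 + 256*(-16) = -16 - 4096 = -4112)
-y = -1*(-4112) = 4112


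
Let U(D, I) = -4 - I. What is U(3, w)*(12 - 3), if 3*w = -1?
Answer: -33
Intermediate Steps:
w = -⅓ (w = (⅓)*(-1) = -⅓ ≈ -0.33333)
U(3, w)*(12 - 3) = (-4 - 1*(-⅓))*(12 - 3) = (-4 + ⅓)*9 = -11/3*9 = -33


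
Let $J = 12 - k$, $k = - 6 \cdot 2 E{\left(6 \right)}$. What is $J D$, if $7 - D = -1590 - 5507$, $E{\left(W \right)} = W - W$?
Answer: $85248$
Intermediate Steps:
$E{\left(W \right)} = 0$
$k = 0$ ($k = - 6 \cdot 2 \cdot 0 = \left(-1\right) 12 \cdot 0 = \left(-12\right) 0 = 0$)
$J = 12$ ($J = 12 - 0 = 12 + 0 = 12$)
$D = 7104$ ($D = 7 - \left(-1590 - 5507\right) = 7 - -7097 = 7 + 7097 = 7104$)
$J D = 12 \cdot 7104 = 85248$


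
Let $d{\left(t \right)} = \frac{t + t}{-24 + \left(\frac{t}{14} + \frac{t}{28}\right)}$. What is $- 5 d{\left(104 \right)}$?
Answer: $\frac{728}{9} \approx 80.889$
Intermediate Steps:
$d{\left(t \right)} = \frac{2 t}{-24 + \frac{3 t}{28}}$ ($d{\left(t \right)} = \frac{2 t}{-24 + \left(t \frac{1}{14} + t \frac{1}{28}\right)} = \frac{2 t}{-24 + \left(\frac{t}{14} + \frac{t}{28}\right)} = \frac{2 t}{-24 + \frac{3 t}{28}}$)
$- 5 d{\left(104 \right)} = - 5 \cdot \frac{56}{3} \cdot 104 \frac{1}{-224 + 104} = - 5 \cdot \frac{56}{3} \cdot 104 \frac{1}{-120} = - 5 \cdot \frac{56}{3} \cdot 104 \left(- \frac{1}{120}\right) = \left(-5\right) \left(- \frac{728}{45}\right) = \frac{728}{9}$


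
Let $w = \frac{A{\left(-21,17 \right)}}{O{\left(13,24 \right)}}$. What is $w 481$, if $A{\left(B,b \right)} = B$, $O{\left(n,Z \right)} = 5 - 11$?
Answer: $\frac{3367}{2} \approx 1683.5$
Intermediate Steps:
$O{\left(n,Z \right)} = -6$ ($O{\left(n,Z \right)} = 5 - 11 = -6$)
$w = \frac{7}{2}$ ($w = - \frac{21}{-6} = \left(-21\right) \left(- \frac{1}{6}\right) = \frac{7}{2} \approx 3.5$)
$w 481 = \frac{7}{2} \cdot 481 = \frac{3367}{2}$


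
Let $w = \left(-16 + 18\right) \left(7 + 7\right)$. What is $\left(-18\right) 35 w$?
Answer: $-17640$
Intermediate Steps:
$w = 28$ ($w = 2 \cdot 14 = 28$)
$\left(-18\right) 35 w = \left(-18\right) 35 \cdot 28 = \left(-630\right) 28 = -17640$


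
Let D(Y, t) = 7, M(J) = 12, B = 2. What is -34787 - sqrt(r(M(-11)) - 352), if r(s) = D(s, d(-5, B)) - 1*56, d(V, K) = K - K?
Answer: -34787 - I*sqrt(401) ≈ -34787.0 - 20.025*I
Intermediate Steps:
d(V, K) = 0
r(s) = -49 (r(s) = 7 - 1*56 = 7 - 56 = -49)
-34787 - sqrt(r(M(-11)) - 352) = -34787 - sqrt(-49 - 352) = -34787 - sqrt(-401) = -34787 - I*sqrt(401)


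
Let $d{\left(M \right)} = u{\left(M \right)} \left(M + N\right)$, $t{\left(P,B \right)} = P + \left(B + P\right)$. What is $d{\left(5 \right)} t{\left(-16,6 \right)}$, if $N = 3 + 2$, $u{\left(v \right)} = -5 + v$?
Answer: $0$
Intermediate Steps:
$t{\left(P,B \right)} = B + 2 P$
$N = 5$
$d{\left(M \right)} = \left(-5 + M\right) \left(5 + M\right)$ ($d{\left(M \right)} = \left(-5 + M\right) \left(M + 5\right) = \left(-5 + M\right) \left(5 + M\right)$)
$d{\left(5 \right)} t{\left(-16,6 \right)} = \left(-25 + 5^{2}\right) \left(6 + 2 \left(-16\right)\right) = \left(-25 + 25\right) \left(6 - 32\right) = 0 \left(-26\right) = 0$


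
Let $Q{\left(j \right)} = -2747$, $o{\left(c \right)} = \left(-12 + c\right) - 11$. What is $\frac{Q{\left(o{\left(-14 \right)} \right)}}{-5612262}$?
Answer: $\frac{2747}{5612262} \approx 0.00048946$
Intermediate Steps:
$o{\left(c \right)} = -23 + c$
$\frac{Q{\left(o{\left(-14 \right)} \right)}}{-5612262} = - \frac{2747}{-5612262} = \left(-2747\right) \left(- \frac{1}{5612262}\right) = \frac{2747}{5612262}$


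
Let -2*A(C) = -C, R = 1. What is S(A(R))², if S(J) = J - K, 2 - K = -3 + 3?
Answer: 9/4 ≈ 2.2500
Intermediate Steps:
A(C) = C/2 (A(C) = -(-1)*C/2 = C/2)
K = 2 (K = 2 - (-3 + 3) = 2 - 1*0 = 2 + 0 = 2)
S(J) = -2 + J (S(J) = J - 1*2 = J - 2 = -2 + J)
S(A(R))² = (-2 + (½)*1)² = (-2 + ½)² = (-3/2)² = 9/4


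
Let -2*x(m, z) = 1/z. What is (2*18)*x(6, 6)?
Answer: -3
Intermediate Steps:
x(m, z) = -1/(2*z)
(2*18)*x(6, 6) = (2*18)*(-1/2/6) = 36*(-1/2*1/6) = 36*(-1/12) = -3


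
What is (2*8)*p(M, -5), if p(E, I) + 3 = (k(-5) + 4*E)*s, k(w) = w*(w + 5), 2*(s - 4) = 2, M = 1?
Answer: 272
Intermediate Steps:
s = 5 (s = 4 + (½)*2 = 4 + 1 = 5)
k(w) = w*(5 + w)
p(E, I) = -3 + 20*E (p(E, I) = -3 + (-5*(5 - 5) + 4*E)*5 = -3 + (-5*0 + 4*E)*5 = -3 + (0 + 4*E)*5 = -3 + (4*E)*5 = -3 + 20*E)
(2*8)*p(M, -5) = (2*8)*(-3 + 20*1) = 16*(-3 + 20) = 16*17 = 272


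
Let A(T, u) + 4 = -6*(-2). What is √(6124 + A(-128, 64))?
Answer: 2*√1533 ≈ 78.307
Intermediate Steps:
A(T, u) = 8 (A(T, u) = -4 - 6*(-2) = -4 + 12 = 8)
√(6124 + A(-128, 64)) = √(6124 + 8) = √6132 = 2*√1533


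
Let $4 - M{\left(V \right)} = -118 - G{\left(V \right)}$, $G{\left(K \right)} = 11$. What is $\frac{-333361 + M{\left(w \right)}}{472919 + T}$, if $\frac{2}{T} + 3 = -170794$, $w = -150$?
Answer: $- \frac{18971447572}{26924382147} \approx -0.70462$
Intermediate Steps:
$T = - \frac{2}{170797}$ ($T = \frac{2}{-3 - 170794} = \frac{2}{-170797} = 2 \left(- \frac{1}{170797}\right) = - \frac{2}{170797} \approx -1.171 \cdot 10^{-5}$)
$M{\left(V \right)} = 133$ ($M{\left(V \right)} = 4 - \left(-118 - 11\right) = 4 - -129 = 4 + 129 = 133$)
$\frac{-333361 + M{\left(w \right)}}{472919 + T} = \frac{-333361 + 133}{472919 - \frac{2}{170797}} = - \frac{333228}{\frac{80773146441}{170797}} = \left(-333228\right) \frac{170797}{80773146441} = - \frac{18971447572}{26924382147}$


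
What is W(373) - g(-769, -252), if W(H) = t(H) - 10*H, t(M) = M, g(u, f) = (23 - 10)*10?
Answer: -3487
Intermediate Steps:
g(u, f) = 130 (g(u, f) = 13*10 = 130)
W(H) = -9*H (W(H) = H - 10*H = -9*H)
W(373) - g(-769, -252) = -9*373 - 1*130 = -3357 - 130 = -3487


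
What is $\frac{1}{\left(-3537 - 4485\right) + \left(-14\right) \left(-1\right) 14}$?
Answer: $- \frac{1}{7826} \approx -0.00012778$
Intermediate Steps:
$\frac{1}{\left(-3537 - 4485\right) + \left(-14\right) \left(-1\right) 14} = \frac{1}{-8022 + 14 \cdot 14} = \frac{1}{-8022 + 196} = \frac{1}{-7826} = - \frac{1}{7826}$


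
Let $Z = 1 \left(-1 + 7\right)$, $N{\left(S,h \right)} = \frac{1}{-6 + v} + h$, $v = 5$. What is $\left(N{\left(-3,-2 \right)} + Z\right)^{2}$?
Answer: $9$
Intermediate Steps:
$N{\left(S,h \right)} = -1 + h$ ($N{\left(S,h \right)} = \frac{1}{-6 + 5} + h = \frac{1}{-1} + h = -1 + h$)
$Z = 6$ ($Z = 1 \cdot 6 = 6$)
$\left(N{\left(-3,-2 \right)} + Z\right)^{2} = \left(\left(-1 - 2\right) + 6\right)^{2} = \left(-3 + 6\right)^{2} = 3^{2} = 9$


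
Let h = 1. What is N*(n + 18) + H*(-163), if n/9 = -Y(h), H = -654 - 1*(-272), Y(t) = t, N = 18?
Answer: 62428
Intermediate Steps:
H = -382 (H = -654 + 272 = -382)
n = -9 (n = 9*(-1*1) = 9*(-1) = -9)
N*(n + 18) + H*(-163) = 18*(-9 + 18) - 382*(-163) = 18*9 + 62266 = 162 + 62266 = 62428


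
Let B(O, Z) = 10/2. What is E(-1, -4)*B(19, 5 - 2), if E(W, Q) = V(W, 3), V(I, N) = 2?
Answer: 10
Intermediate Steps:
E(W, Q) = 2
B(O, Z) = 5 (B(O, Z) = 10*(½) = 5)
E(-1, -4)*B(19, 5 - 2) = 2*5 = 10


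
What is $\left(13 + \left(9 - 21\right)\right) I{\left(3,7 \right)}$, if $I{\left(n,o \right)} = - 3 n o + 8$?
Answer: $-55$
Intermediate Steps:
$I{\left(n,o \right)} = 8 - 3 n o$ ($I{\left(n,o \right)} = - 3 n o + 8 = 8 - 3 n o$)
$\left(13 + \left(9 - 21\right)\right) I{\left(3,7 \right)} = \left(13 + \left(9 - 21\right)\right) \left(8 - 9 \cdot 7\right) = \left(13 + \left(9 - 21\right)\right) \left(8 - 63\right) = \left(13 - 12\right) \left(-55\right) = 1 \left(-55\right) = -55$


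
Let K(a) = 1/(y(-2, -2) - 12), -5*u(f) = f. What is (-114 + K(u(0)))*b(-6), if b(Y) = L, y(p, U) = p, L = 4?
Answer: -3194/7 ≈ -456.29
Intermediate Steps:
b(Y) = 4
u(f) = -f/5
K(a) = -1/14 (K(a) = 1/(-2 - 12) = 1/(-14) = -1/14)
(-114 + K(u(0)))*b(-6) = (-114 - 1/14)*4 = -1597/14*4 = -3194/7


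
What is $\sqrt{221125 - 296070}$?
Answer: $i \sqrt{74945} \approx 273.76 i$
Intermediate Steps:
$\sqrt{221125 - 296070} = \sqrt{-74945} = i \sqrt{74945}$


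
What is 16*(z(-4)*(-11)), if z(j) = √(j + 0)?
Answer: -352*I ≈ -352.0*I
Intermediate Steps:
z(j) = √j
16*(z(-4)*(-11)) = 16*(√(-4)*(-11)) = 16*((2*I)*(-11)) = 16*(-22*I) = -352*I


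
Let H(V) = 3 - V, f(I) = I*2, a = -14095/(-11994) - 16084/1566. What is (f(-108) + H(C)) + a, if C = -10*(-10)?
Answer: -1008298963/3130434 ≈ -322.10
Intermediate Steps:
C = 100
a = -28473121/3130434 (a = -14095*(-1/11994) - 16084*1/1566 = 14095/11994 - 8042/783 = -28473121/3130434 ≈ -9.0956)
f(I) = 2*I
(f(-108) + H(C)) + a = (2*(-108) + (3 - 1*100)) - 28473121/3130434 = (-216 + (3 - 100)) - 28473121/3130434 = (-216 - 97) - 28473121/3130434 = -313 - 28473121/3130434 = -1008298963/3130434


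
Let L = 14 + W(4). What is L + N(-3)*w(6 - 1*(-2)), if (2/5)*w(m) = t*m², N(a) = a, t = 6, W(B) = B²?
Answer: -2850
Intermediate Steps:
L = 30 (L = 14 + 4² = 14 + 16 = 30)
w(m) = 15*m² (w(m) = 5*(6*m²)/2 = 15*m²)
L + N(-3)*w(6 - 1*(-2)) = 30 - 45*(6 - 1*(-2))² = 30 - 45*(6 + 2)² = 30 - 45*8² = 30 - 45*64 = 30 - 3*960 = 30 - 2880 = -2850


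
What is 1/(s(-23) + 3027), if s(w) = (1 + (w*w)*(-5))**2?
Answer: 1/6993763 ≈ 1.4298e-7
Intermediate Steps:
s(w) = (1 - 5*w**2)**2 (s(w) = (1 + w**2*(-5))**2 = (1 - 5*w**2)**2)
1/(s(-23) + 3027) = 1/((-1 + 5*(-23)**2)**2 + 3027) = 1/((-1 + 5*529)**2 + 3027) = 1/((-1 + 2645)**2 + 3027) = 1/(2644**2 + 3027) = 1/(6990736 + 3027) = 1/6993763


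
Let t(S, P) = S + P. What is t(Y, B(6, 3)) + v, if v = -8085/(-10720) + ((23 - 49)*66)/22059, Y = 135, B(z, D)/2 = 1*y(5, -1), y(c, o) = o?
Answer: 2107386089/15764832 ≈ 133.68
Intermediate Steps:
B(z, D) = -2 (B(z, D) = 2*(1*(-1)) = 2*(-1) = -2)
t(S, P) = P + S
v = 10663433/15764832 (v = -8085*(-1/10720) - 26*66*(1/22059) = 1617/2144 - 1716*1/22059 = 1617/2144 - 572/7353 = 10663433/15764832 ≈ 0.67641)
t(Y, B(6, 3)) + v = (-2 + 135) + 10663433/15764832 = 133 + 10663433/15764832 = 2107386089/15764832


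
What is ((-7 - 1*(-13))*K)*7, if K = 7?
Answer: 294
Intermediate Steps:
((-7 - 1*(-13))*K)*7 = ((-7 - 1*(-13))*7)*7 = ((-7 + 13)*7)*7 = (6*7)*7 = 42*7 = 294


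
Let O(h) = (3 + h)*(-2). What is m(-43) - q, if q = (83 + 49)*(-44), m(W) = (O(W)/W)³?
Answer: 461264656/79507 ≈ 5801.6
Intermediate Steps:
O(h) = -6 - 2*h
m(W) = (-6 - 2*W)³/W³ (m(W) = ((-6 - 2*W)/W)³ = (-6 - 2*W)³/W³)
q = -5808 (q = 132*(-44) = -5808)
m(-43) - q = -8*(3 - 43)³/(-43)³ - 1*(-5808) = -8*(-1/79507)*(-40)³ + 5808 = -8*(-1/79507)*(-64000) + 5808 = -512000/79507 + 5808 = 461264656/79507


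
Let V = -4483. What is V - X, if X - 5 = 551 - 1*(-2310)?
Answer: -7349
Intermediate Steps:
X = 2866 (X = 5 + (551 - 1*(-2310)) = 5 + (551 + 2310) = 5 + 2861 = 2866)
V - X = -4483 - 1*2866 = -4483 - 2866 = -7349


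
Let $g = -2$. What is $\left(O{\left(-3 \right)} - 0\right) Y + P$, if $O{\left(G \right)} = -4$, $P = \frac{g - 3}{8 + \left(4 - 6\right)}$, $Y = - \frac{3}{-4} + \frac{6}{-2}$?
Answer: $\frac{49}{6} \approx 8.1667$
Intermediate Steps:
$Y = - \frac{9}{4}$ ($Y = \left(-3\right) \left(- \frac{1}{4}\right) + 6 \left(- \frac{1}{2}\right) = \frac{3}{4} - 3 = - \frac{9}{4} \approx -2.25$)
$P = - \frac{5}{6}$ ($P = \frac{-2 - 3}{8 + \left(4 - 6\right)} = - \frac{5}{8 + \left(4 - 6\right)} = - \frac{5}{8 - 2} = - \frac{5}{6} \approx -0.83333$)
$\left(O{\left(-3 \right)} - 0\right) Y + P = \left(-4 - 0\right) \left(- \frac{9}{4}\right) - \frac{5}{6} = \left(-4 + 0\right) \left(- \frac{9}{4}\right) - \frac{5}{6} = \left(-4\right) \left(- \frac{9}{4}\right) - \frac{5}{6} = 9 - \frac{5}{6} = \frac{49}{6}$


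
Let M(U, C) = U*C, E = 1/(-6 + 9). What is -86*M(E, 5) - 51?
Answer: -583/3 ≈ -194.33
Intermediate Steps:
E = ⅓ (E = 1/3 = ⅓ ≈ 0.33333)
M(U, C) = C*U
-86*M(E, 5) - 51 = -430/3 - 51 = -583/3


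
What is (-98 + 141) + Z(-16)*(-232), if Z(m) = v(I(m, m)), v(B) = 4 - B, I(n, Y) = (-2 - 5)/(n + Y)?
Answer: -3337/4 ≈ -834.25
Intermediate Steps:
I(n, Y) = -7/(Y + n)
Z(m) = 4 + 7/(2*m) (Z(m) = 4 - (-7)/(m + m) = 4 - (-7)/(2*m) = 4 + 7/(2*m))
(-98 + 141) + Z(-16)*(-232) = (-98 + 141) + (4 + (7/2)/(-16))*(-232) = 43 + (4 + (7/2)*(-1/16))*(-232) = 43 + (4 - 7/32)*(-232) = 43 + (121/32)*(-232) = 43 - 3509/4 = -3337/4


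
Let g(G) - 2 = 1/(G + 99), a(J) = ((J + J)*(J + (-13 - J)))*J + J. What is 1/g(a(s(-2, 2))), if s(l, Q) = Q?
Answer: 3/5 ≈ 0.60000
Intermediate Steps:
a(J) = J - 26*J**2 (a(J) = ((2*J)*(-13))*J + J = (-26*J)*J + J = -26*J**2 + J = J - 26*J**2)
g(G) = 2 + 1/(99 + G) (g(G) = 2 + 1/(G + 99) = 2 + 1/(99 + G))
1/g(a(s(-2, 2))) = 1/((199 + 2*(2*(1 - 26*2)))/(99 + 2*(1 - 26*2))) = 1/((199 + 2*(2*(1 - 52)))/(99 + 2*(1 - 52))) = 1/((199 + 2*(2*(-51)))/(99 + 2*(-51))) = 1/((199 + 2*(-102))/(99 - 102)) = 1/((199 - 204)/(-3)) = 1/(-1/3*(-5)) = 1/(5/3) = 3/5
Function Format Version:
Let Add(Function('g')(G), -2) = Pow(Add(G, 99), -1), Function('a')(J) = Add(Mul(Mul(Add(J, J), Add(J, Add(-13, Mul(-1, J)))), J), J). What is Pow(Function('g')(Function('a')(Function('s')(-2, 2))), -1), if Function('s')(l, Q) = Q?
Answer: Rational(3, 5) ≈ 0.60000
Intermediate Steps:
Function('a')(J) = Add(J, Mul(-26, Pow(J, 2))) (Function('a')(J) = Add(Mul(Mul(Mul(2, J), -13), J), J) = Add(Mul(Mul(-26, J), J), J) = Add(Mul(-26, Pow(J, 2)), J) = Add(J, Mul(-26, Pow(J, 2))))
Function('g')(G) = Add(2, Pow(Add(99, G), -1)) (Function('g')(G) = Add(2, Pow(Add(G, 99), -1)) = Add(2, Pow(Add(99, G), -1)))
Pow(Function('g')(Function('a')(Function('s')(-2, 2))), -1) = Pow(Mul(Pow(Add(99, Mul(2, Add(1, Mul(-26, 2)))), -1), Add(199, Mul(2, Mul(2, Add(1, Mul(-26, 2)))))), -1) = Pow(Mul(Pow(Add(99, Mul(2, Add(1, -52))), -1), Add(199, Mul(2, Mul(2, Add(1, -52))))), -1) = Pow(Mul(Pow(Add(99, Mul(2, -51)), -1), Add(199, Mul(2, Mul(2, -51)))), -1) = Pow(Mul(Pow(Add(99, -102), -1), Add(199, Mul(2, -102))), -1) = Pow(Mul(Pow(-3, -1), Add(199, -204)), -1) = Pow(Mul(Rational(-1, 3), -5), -1) = Pow(Rational(5, 3), -1) = Rational(3, 5)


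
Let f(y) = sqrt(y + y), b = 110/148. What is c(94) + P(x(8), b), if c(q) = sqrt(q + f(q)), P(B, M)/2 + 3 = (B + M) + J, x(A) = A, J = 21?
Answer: 1979/37 + sqrt(94 + 2*sqrt(47)) ≈ 63.865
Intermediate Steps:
b = 55/74 (b = 110*(1/148) = 55/74 ≈ 0.74324)
P(B, M) = 36 + 2*B + 2*M (P(B, M) = -6 + 2*((B + M) + 21) = -6 + 2*(21 + B + M) = -6 + (42 + 2*B + 2*M) = 36 + 2*B + 2*M)
f(y) = sqrt(2)*sqrt(y) (f(y) = sqrt(2*y) = sqrt(2)*sqrt(y))
c(q) = sqrt(q + sqrt(2)*sqrt(q))
c(94) + P(x(8), b) = sqrt(94 + sqrt(2)*sqrt(94)) + (36 + 2*8 + 2*(55/74)) = sqrt(94 + 2*sqrt(47)) + (36 + 16 + 55/37) = sqrt(94 + 2*sqrt(47)) + 1979/37 = 1979/37 + sqrt(94 + 2*sqrt(47))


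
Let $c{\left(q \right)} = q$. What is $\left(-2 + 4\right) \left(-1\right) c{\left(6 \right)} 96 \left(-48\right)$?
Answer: $55296$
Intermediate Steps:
$\left(-2 + 4\right) \left(-1\right) c{\left(6 \right)} 96 \left(-48\right) = \left(-2 + 4\right) \left(-1\right) 6 \cdot 96 \left(-48\right) = 2 \left(-1\right) 6 \cdot 96 \left(-48\right) = \left(-2\right) 6 \cdot 96 \left(-48\right) = \left(-12\right) 96 \left(-48\right) = \left(-1152\right) \left(-48\right) = 55296$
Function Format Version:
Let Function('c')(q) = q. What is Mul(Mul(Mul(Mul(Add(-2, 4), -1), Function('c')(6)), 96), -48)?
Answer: 55296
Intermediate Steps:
Mul(Mul(Mul(Mul(Add(-2, 4), -1), Function('c')(6)), 96), -48) = Mul(Mul(Mul(Mul(Add(-2, 4), -1), 6), 96), -48) = Mul(Mul(Mul(Mul(2, -1), 6), 96), -48) = Mul(Mul(Mul(-2, 6), 96), -48) = Mul(Mul(-12, 96), -48) = Mul(-1152, -48) = 55296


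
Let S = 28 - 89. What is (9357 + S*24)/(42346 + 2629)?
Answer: 7893/44975 ≈ 0.17550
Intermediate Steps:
S = -61
(9357 + S*24)/(42346 + 2629) = (9357 - 61*24)/(42346 + 2629) = (9357 - 1464)/44975 = 7893*(1/44975) = 7893/44975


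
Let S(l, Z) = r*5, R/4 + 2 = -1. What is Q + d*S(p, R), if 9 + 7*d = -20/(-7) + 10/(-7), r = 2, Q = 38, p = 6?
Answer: 1332/49 ≈ 27.184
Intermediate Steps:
R = -12 (R = -8 + 4*(-1) = -8 - 4 = -12)
S(l, Z) = 10 (S(l, Z) = 2*5 = 10)
d = -53/49 (d = -9/7 + (-20/(-7) + 10/(-7))/7 = -9/7 + (-20*(-⅐) + 10*(-⅐))/7 = -9/7 + (20/7 - 10/7)/7 = -9/7 + (⅐)*(10/7) = -9/7 + 10/49 = -53/49 ≈ -1.0816)
Q + d*S(p, R) = 38 - 53/49*10 = 38 - 530/49 = 1332/49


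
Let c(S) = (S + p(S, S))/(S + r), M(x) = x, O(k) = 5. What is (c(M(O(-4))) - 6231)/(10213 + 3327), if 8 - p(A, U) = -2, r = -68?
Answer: -32714/71085 ≈ -0.46021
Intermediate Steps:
p(A, U) = 10 (p(A, U) = 8 - 1*(-2) = 8 + 2 = 10)
c(S) = (10 + S)/(-68 + S) (c(S) = (S + 10)/(S - 68) = (10 + S)/(-68 + S))
(c(M(O(-4))) - 6231)/(10213 + 3327) = ((10 + 5)/(-68 + 5) - 6231)/(10213 + 3327) = (15/(-63) - 6231)/13540 = (-1/63*15 - 6231)*(1/13540) = (-5/21 - 6231)*(1/13540) = -130856/21*1/13540 = -32714/71085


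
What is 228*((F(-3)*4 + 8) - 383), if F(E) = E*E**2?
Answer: -110124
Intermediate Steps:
F(E) = E**3
228*((F(-3)*4 + 8) - 383) = 228*(((-3)**3*4 + 8) - 383) = 228*((-27*4 + 8) - 383) = 228*((-108 + 8) - 383) = 228*(-100 - 383) = 228*(-483) = -110124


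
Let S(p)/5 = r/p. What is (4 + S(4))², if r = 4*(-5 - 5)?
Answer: 2116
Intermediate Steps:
r = -40 (r = 4*(-10) = -40)
S(p) = -200/p (S(p) = 5*(-40/p) = -200/p)
(4 + S(4))² = (4 - 200/4)² = (4 - 200*¼)² = (4 - 50)² = (-46)² = 2116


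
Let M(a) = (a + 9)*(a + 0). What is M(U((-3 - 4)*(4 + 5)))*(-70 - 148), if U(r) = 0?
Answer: 0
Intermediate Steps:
M(a) = a*(9 + a) (M(a) = (9 + a)*a = a*(9 + a))
M(U((-3 - 4)*(4 + 5)))*(-70 - 148) = (0*(9 + 0))*(-70 - 148) = (0*9)*(-218) = 0*(-218) = 0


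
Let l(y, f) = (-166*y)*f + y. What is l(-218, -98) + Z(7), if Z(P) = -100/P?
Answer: -24826594/7 ≈ -3.5467e+6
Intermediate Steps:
l(y, f) = y - 166*f*y (l(y, f) = -166*f*y + y = y - 166*f*y)
l(-218, -98) + Z(7) = -218*(1 - 166*(-98)) - 100/7 = -218*(1 + 16268) - 100*⅐ = -218*16269 - 100/7 = -3546642 - 100/7 = -24826594/7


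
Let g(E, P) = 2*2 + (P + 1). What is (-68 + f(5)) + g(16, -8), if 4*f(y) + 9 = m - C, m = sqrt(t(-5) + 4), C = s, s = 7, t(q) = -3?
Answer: -299/4 ≈ -74.750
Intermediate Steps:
g(E, P) = 5 + P (g(E, P) = 4 + (1 + P) = 5 + P)
C = 7
m = 1 (m = sqrt(-3 + 4) = sqrt(1) = 1)
f(y) = -15/4 (f(y) = -9/4 + (1 - 1*7)/4 = -9/4 + (1 - 7)/4 = -9/4 + (1/4)*(-6) = -9/4 - 3/2 = -15/4)
(-68 + f(5)) + g(16, -8) = (-68 - 15/4) + (5 - 8) = -287/4 - 3 = -299/4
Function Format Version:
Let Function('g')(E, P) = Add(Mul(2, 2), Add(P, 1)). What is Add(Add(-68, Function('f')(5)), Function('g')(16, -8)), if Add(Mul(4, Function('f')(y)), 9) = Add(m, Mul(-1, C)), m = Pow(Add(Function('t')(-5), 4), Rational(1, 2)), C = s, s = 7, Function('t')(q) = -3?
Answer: Rational(-299, 4) ≈ -74.750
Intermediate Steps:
Function('g')(E, P) = Add(5, P) (Function('g')(E, P) = Add(4, Add(1, P)) = Add(5, P))
C = 7
m = 1 (m = Pow(Add(-3, 4), Rational(1, 2)) = Pow(1, Rational(1, 2)) = 1)
Function('f')(y) = Rational(-15, 4) (Function('f')(y) = Add(Rational(-9, 4), Mul(Rational(1, 4), Add(1, Mul(-1, 7)))) = Add(Rational(-9, 4), Mul(Rational(1, 4), Add(1, -7))) = Add(Rational(-9, 4), Mul(Rational(1, 4), -6)) = Add(Rational(-9, 4), Rational(-3, 2)) = Rational(-15, 4))
Add(Add(-68, Function('f')(5)), Function('g')(16, -8)) = Add(Add(-68, Rational(-15, 4)), Add(5, -8)) = Add(Rational(-287, 4), -3) = Rational(-299, 4)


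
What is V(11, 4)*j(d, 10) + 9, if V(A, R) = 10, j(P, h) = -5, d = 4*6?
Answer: -41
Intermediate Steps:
d = 24
V(11, 4)*j(d, 10) + 9 = 10*(-5) + 9 = -50 + 9 = -41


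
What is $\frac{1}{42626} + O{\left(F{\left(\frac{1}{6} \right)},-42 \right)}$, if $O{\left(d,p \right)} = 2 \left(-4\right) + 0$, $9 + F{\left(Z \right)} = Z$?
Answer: $- \frac{341007}{42626} \approx -8.0$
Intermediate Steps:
$F{\left(Z \right)} = -9 + Z$
$O{\left(d,p \right)} = -8$ ($O{\left(d,p \right)} = -8 + 0 = -8$)
$\frac{1}{42626} + O{\left(F{\left(\frac{1}{6} \right)},-42 \right)} = \frac{1}{42626} - 8 = - \frac{341007}{42626}$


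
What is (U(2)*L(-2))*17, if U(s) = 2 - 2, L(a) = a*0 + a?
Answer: 0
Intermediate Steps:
L(a) = a (L(a) = 0 + a = a)
U(s) = 0
(U(2)*L(-2))*17 = (0*(-2))*17 = 0*17 = 0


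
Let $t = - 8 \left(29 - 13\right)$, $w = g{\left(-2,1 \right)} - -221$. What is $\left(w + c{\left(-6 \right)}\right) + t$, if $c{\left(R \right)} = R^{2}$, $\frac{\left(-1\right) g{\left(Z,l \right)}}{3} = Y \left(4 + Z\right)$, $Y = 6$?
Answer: $93$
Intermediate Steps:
$g{\left(Z,l \right)} = -72 - 18 Z$ ($g{\left(Z,l \right)} = - 3 \cdot 6 \left(4 + Z\right) = - 3 \left(24 + 6 Z\right) = -72 - 18 Z$)
$w = 185$ ($w = \left(-72 - -36\right) - -221 = \left(-72 + 36\right) + 221 = -36 + 221 = 185$)
$t = -128$ ($t = \left(-8\right) 16 = -128$)
$\left(w + c{\left(-6 \right)}\right) + t = \left(185 + \left(-6\right)^{2}\right) - 128 = \left(185 + 36\right) - 128 = 221 - 128 = 93$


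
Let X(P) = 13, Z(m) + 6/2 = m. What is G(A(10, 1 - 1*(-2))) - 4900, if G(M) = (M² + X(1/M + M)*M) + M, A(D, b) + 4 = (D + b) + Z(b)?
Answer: -4693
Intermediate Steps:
Z(m) = -3 + m
A(D, b) = -7 + D + 2*b (A(D, b) = -4 + ((D + b) + (-3 + b)) = -4 + (-3 + D + 2*b) = -7 + D + 2*b)
G(M) = M² + 14*M (G(M) = (M² + 13*M) + M = M² + 14*M)
G(A(10, 1 - 1*(-2))) - 4900 = (-7 + 10 + 2*(1 - 1*(-2)))*(14 + (-7 + 10 + 2*(1 - 1*(-2)))) - 4900 = (-7 + 10 + 2*(1 + 2))*(14 + (-7 + 10 + 2*(1 + 2))) - 4900 = (-7 + 10 + 2*3)*(14 + (-7 + 10 + 2*3)) - 4900 = (-7 + 10 + 6)*(14 + (-7 + 10 + 6)) - 4900 = 9*(14 + 9) - 4900 = 9*23 - 4900 = 207 - 4900 = -4693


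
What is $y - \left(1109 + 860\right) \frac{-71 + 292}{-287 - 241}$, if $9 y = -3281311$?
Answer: $- \frac{52382299}{144} \approx -3.6377 \cdot 10^{5}$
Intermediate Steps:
$y = - \frac{3281311}{9}$ ($y = \frac{1}{9} \left(-3281311\right) = - \frac{3281311}{9} \approx -3.6459 \cdot 10^{5}$)
$y - \left(1109 + 860\right) \frac{-71 + 292}{-287 - 241} = - \frac{3281311}{9} - \left(1109 + 860\right) \frac{-71 + 292}{-287 - 241} = - \frac{3281311}{9} - 1969 \frac{221}{-528} = - \frac{3281311}{9} - 1969 \cdot 221 \left(- \frac{1}{528}\right) = - \frac{3281311}{9} - 1969 \left(- \frac{221}{528}\right) = - \frac{3281311}{9} - - \frac{39559}{48} = - \frac{3281311}{9} + \frac{39559}{48} = - \frac{52382299}{144}$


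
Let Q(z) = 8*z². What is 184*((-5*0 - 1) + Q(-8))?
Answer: 94024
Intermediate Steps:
184*((-5*0 - 1) + Q(-8)) = 184*((-5*0 - 1) + 8*(-8)²) = 184*((0 - 1) + 8*64) = 184*(-1 + 512) = 184*511 = 94024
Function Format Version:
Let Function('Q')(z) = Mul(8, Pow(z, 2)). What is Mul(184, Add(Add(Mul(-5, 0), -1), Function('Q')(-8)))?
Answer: 94024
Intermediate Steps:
Mul(184, Add(Add(Mul(-5, 0), -1), Function('Q')(-8))) = Mul(184, Add(Add(Mul(-5, 0), -1), Mul(8, Pow(-8, 2)))) = Mul(184, Add(Add(0, -1), Mul(8, 64))) = Mul(184, Add(-1, 512)) = Mul(184, 511) = 94024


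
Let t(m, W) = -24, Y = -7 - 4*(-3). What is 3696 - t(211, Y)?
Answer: 3720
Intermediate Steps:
Y = 5 (Y = -7 + 12 = 5)
3696 - t(211, Y) = 3696 - 1*(-24) = 3696 + 24 = 3720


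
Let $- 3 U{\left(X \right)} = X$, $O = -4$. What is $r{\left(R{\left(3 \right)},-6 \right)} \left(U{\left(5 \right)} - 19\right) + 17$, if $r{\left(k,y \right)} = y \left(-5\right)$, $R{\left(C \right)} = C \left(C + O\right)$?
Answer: $-603$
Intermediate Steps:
$U{\left(X \right)} = - \frac{X}{3}$
$R{\left(C \right)} = C \left(-4 + C\right)$ ($R{\left(C \right)} = C \left(C - 4\right) = C \left(-4 + C\right)$)
$r{\left(k,y \right)} = - 5 y$
$r{\left(R{\left(3 \right)},-6 \right)} \left(U{\left(5 \right)} - 19\right) + 17 = \left(-5\right) \left(-6\right) \left(\left(- \frac{1}{3}\right) 5 - 19\right) + 17 = 30 \left(- \frac{5}{3} - 19\right) + 17 = 30 \left(- \frac{62}{3}\right) + 17 = -620 + 17 = -603$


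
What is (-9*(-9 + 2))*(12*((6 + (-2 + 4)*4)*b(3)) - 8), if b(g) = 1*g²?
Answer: 94752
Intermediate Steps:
b(g) = g²
(-9*(-9 + 2))*(12*((6 + (-2 + 4)*4)*b(3)) - 8) = (-9*(-9 + 2))*(12*((6 + (-2 + 4)*4)*3²) - 8) = (-9*(-7))*(12*((6 + 2*4)*9) - 8) = 63*(12*((6 + 8)*9) - 8) = 63*(12*(14*9) - 8) = 63*(12*126 - 8) = 63*(1512 - 8) = 63*1504 = 94752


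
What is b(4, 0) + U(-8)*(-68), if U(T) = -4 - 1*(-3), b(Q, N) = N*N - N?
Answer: 68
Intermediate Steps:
b(Q, N) = N**2 - N
U(T) = -1 (U(T) = -4 + 3 = -1)
b(4, 0) + U(-8)*(-68) = 0*(-1 + 0) - 1*(-68) = 0*(-1) + 68 = 0 + 68 = 68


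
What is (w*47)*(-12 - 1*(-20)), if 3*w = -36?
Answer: -4512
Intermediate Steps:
w = -12 (w = (⅓)*(-36) = -12)
(w*47)*(-12 - 1*(-20)) = (-12*47)*(-12 - 1*(-20)) = -564*(-12 + 20) = -564*8 = -4512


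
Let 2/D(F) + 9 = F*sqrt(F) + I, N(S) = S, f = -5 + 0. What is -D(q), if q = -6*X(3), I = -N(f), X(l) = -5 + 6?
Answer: 1/29 - 3*I*sqrt(6)/58 ≈ 0.034483 - 0.1267*I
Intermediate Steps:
f = -5
X(l) = 1
I = 5 (I = -1*(-5) = 5)
q = -6 (q = -6*1 = -6)
D(F) = 2/(-4 + F**(3/2)) (D(F) = 2/(-9 + (F*sqrt(F) + 5)) = 2/(-9 + (F**(3/2) + 5)) = 2/(-9 + (5 + F**(3/2))) = 2/(-4 + F**(3/2)))
-D(q) = -2/(-4 + (-6)**(3/2)) = -2/(-4 - 6*I*sqrt(6))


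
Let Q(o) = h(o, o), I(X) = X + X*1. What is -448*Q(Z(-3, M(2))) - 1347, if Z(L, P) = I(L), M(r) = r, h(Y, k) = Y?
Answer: 1341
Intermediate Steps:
I(X) = 2*X (I(X) = X + X = 2*X)
Z(L, P) = 2*L
Q(o) = o
-448*Q(Z(-3, M(2))) - 1347 = -896*(-3) - 1347 = -448*(-6) - 1347 = 2688 - 1347 = 1341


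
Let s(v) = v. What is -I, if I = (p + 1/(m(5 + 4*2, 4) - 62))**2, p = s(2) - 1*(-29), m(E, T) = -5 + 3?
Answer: -3932289/4096 ≈ -960.03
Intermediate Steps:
m(E, T) = -2
p = 31 (p = 2 - 1*(-29) = 2 + 29 = 31)
I = 3932289/4096 (I = (31 + 1/(-2 - 62))**2 = (31 + 1/(-64))**2 = (31 - 1/64)**2 = (1983/64)**2 = 3932289/4096 ≈ 960.03)
-I = -1*3932289/4096 = -3932289/4096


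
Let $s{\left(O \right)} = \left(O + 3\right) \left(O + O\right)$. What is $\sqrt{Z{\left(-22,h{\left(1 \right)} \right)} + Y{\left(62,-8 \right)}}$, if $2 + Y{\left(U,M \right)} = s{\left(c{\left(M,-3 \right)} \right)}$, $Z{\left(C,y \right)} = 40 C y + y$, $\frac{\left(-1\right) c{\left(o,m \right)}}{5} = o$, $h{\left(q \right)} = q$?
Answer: $\sqrt{2559} \approx 50.587$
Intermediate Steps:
$c{\left(o,m \right)} = - 5 o$
$s{\left(O \right)} = 2 O \left(3 + O\right)$ ($s{\left(O \right)} = \left(3 + O\right) 2 O = 2 O \left(3 + O\right)$)
$Z{\left(C,y \right)} = y + 40 C y$ ($Z{\left(C,y \right)} = 40 C y + y = y + 40 C y$)
$Y{\left(U,M \right)} = -2 - 10 M \left(3 - 5 M\right)$ ($Y{\left(U,M \right)} = -2 + 2 \left(- 5 M\right) \left(3 - 5 M\right) = -2 - 10 M \left(3 - 5 M\right)$)
$\sqrt{Z{\left(-22,h{\left(1 \right)} \right)} + Y{\left(62,-8 \right)}} = \sqrt{1 \left(1 + 40 \left(-22\right)\right) - \left(-238 - 3200\right)} = \sqrt{1 \left(1 - 880\right) + \left(-2 + 240 + 50 \cdot 64\right)} = \sqrt{1 \left(-879\right) + \left(-2 + 240 + 3200\right)} = \sqrt{-879 + 3438} = \sqrt{2559}$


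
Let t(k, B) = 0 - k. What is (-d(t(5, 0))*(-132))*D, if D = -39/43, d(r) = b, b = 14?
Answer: -72072/43 ≈ -1676.1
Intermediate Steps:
t(k, B) = -k
d(r) = 14
D = -39/43 (D = -39*1/43 = -39/43 ≈ -0.90698)
(-d(t(5, 0))*(-132))*D = (-1*14*(-132))*(-39/43) = -14*(-132)*(-39/43) = 1848*(-39/43) = -72072/43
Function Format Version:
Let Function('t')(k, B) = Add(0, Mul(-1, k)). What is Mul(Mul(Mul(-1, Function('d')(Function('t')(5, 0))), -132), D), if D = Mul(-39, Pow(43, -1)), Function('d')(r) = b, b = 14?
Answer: Rational(-72072, 43) ≈ -1676.1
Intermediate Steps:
Function('t')(k, B) = Mul(-1, k)
Function('d')(r) = 14
D = Rational(-39, 43) (D = Mul(-39, Rational(1, 43)) = Rational(-39, 43) ≈ -0.90698)
Mul(Mul(Mul(-1, Function('d')(Function('t')(5, 0))), -132), D) = Mul(Mul(Mul(-1, 14), -132), Rational(-39, 43)) = Mul(Mul(-14, -132), Rational(-39, 43)) = Mul(1848, Rational(-39, 43)) = Rational(-72072, 43)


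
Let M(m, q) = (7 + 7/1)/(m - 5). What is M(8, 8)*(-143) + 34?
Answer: -1900/3 ≈ -633.33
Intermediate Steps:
M(m, q) = 14/(-5 + m) (M(m, q) = (7 + 7*1)/(-5 + m) = (7 + 7)/(-5 + m) = 14/(-5 + m))
M(8, 8)*(-143) + 34 = (14/(-5 + 8))*(-143) + 34 = (14/3)*(-143) + 34 = -2002/3 + 34 = -1900/3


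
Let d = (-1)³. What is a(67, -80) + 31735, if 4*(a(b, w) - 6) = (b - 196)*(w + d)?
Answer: 137413/4 ≈ 34353.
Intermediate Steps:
d = -1
a(b, w) = 6 + (-1 + w)*(-196 + b)/4 (a(b, w) = 6 + ((b - 196)*(w - 1))/4 = 6 + ((-196 + b)*(-1 + w))/4 = 6 + ((-1 + w)*(-196 + b))/4 = 6 + (-1 + w)*(-196 + b)/4)
a(67, -80) + 31735 = (55 - 49*(-80) - ¼*67 + (¼)*67*(-80)) + 31735 = (55 + 3920 - 67/4 - 1340) + 31735 = 10473/4 + 31735 = 137413/4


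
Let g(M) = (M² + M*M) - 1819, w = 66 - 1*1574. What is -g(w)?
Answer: -4546309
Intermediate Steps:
w = -1508 (w = 66 - 1574 = -1508)
g(M) = -1819 + 2*M² (g(M) = (M² + M²) - 1819 = 2*M² - 1819 = -1819 + 2*M²)
-g(w) = -(-1819 + 2*(-1508)²) = -(-1819 + 2*2274064) = -(-1819 + 4548128) = -1*4546309 = -4546309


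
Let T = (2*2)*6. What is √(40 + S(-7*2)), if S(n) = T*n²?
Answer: 2*√1186 ≈ 68.877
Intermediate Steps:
T = 24 (T = 4*6 = 24)
S(n) = 24*n²
√(40 + S(-7*2)) = √(40 + 24*(-7*2)²) = √(40 + 24*(-14)²) = √(40 + 24*196) = √(40 + 4704) = √4744 = 2*√1186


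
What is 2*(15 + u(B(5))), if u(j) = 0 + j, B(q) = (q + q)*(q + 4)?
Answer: 210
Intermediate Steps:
B(q) = 2*q*(4 + q) (B(q) = (2*q)*(4 + q) = 2*q*(4 + q))
u(j) = j
2*(15 + u(B(5))) = 2*(15 + 2*5*(4 + 5)) = 2*(15 + 2*5*9) = 2*(15 + 90) = 2*105 = 210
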